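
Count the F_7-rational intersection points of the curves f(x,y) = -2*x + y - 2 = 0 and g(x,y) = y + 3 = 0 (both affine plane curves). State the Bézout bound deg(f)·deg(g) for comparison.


Common zeros: {(1, 4)}; count = 1; Bézout bound = 1.

deg(f) = 1, deg(g) = 1, so Bézout bound = 1.
Scan x ∈ F_7. For each x, list the y ∈ F_7 with f(x, y) ≡ 0 and those with g(x, y) ≡ 0 (mod 7); the common zeros in that column are the intersection.
  x = 0: f ≡ 0 at y ∈ {2}; g ≡ 0 at y ∈ {4}; common: ∅.
  x = 1: f ≡ 0 at y ∈ {4}; g ≡ 0 at y ∈ {4}; common: {4}.
  x = 2: f ≡ 0 at y ∈ {6}; g ≡ 0 at y ∈ {4}; common: ∅.
  x = 3: f ≡ 0 at y ∈ {1}; g ≡ 0 at y ∈ {4}; common: ∅.
  x = 4: f ≡ 0 at y ∈ {3}; g ≡ 0 at y ∈ {4}; common: ∅.
  x = 5: f ≡ 0 at y ∈ {5}; g ≡ 0 at y ∈ {4}; common: ∅.
  x = 6: f ≡ 0 at y ∈ {0}; g ≡ 0 at y ∈ {4}; common: ∅.
Collecting: common zeros = {(1, 4)}, so the count is 1.
Comparison with the Bézout bound: 1 ≤ 1 = deg(f)·deg(g), as expected for curves with no common component (the bound is attained).


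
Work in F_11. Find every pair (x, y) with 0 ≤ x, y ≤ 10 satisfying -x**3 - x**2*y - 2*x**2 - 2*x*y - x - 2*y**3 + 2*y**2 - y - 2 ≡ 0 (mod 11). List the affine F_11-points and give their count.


Affine F_11-points: {(1, 2), (2, 7), (2, 9), (3, 1), (3, 5), (3, 6), (6, 8), (8, 6), (9, 0), (10, 9)}; count = 10.

For each of the 121 pairs (x, y) ∈ F_11², evaluate f(x, y) mod 11. Record the zeros.
  x = 0: [0↦9, 1↦8, 2↦10, 3↦3, 4↦8, 5↦2, 6↦6, 7↦8, 8↦7, 9↦2, 10↦3]  zeros at y ∈ ∅
  x = 1: [0↦5, 1↦1, 2↦0, 3↦1, 4↦3, 5↦5, 6↦6, 7↦5, 8↦1, 9↦4, 10↦2]  zeros at y ∈ {2}
  x = 2: [0↦2, 1↦4, 2↦9, 3↦5, 4↦2, 5↦10, 6↦6, 7↦0, 8↦2, 9↦0, 10↦4]  zeros at y ∈ {7, 9}
  x = 3: [0↦5, 1↦0, 2↦9, 3↦9, 4↦10, 5↦0, 6↦0, 7↦9, 8↦4, 9↦6, 10↦3]  zeros at y ∈ {1, 5, 6}
  x = 4: [0↦8, 1↦5, 2↦5, 3↦7, 4↦10, 5↦2, 6↦4, 7↦4, 8↦1, 9↦5, 10↦4]  zeros at y ∈ ∅
  x = 5: [0↦5, 1↦2, 2↦2, 3↦4, 4↦7, 5↦10, 6↦1, 7↦1, 8↦9, 9↦2, 10↦1]  zeros at y ∈ ∅
  x = 6: [0↦1, 1↦7, 2↦5, 3↦5, 4↦6, 5↦7, 6↦7, 7↦5, 8↦0, 9↦2, 10↦10]  zeros at y ∈ {8}
  x = 7: [0↦1, 1↦3, 2↦8, 3↦4, 4↦1, 5↦9, 6↦5, 7↦10, 8↦1, 9↦10, 10↦3]  zeros at y ∈ ∅
  x = 8: [0↦10, 1↦6, 2↦5, 3↦6, 4↦8, 5↦10, 6↦0, 7↦10, 8↦6, 9↦9, 10↦7]  zeros at y ∈ {6}
  x = 9: [0↦0, 1↦10, 2↦1, 3↦5, 4↦10, 5↦4, 6↦8, 7↦10, 8↦9, 9↦4, 10↦5]  zeros at y ∈ {0}
  x = 10: [0↦9, 1↦9, 2↦1, 3↦6, 4↦1, 5↦7, 6↦1, 7↦4, 8↦4, 9↦0, 10↦2]  zeros at y ∈ {9}
Collecting zeros: affine points = {(1, 2), (2, 7), (2, 9), (3, 1), (3, 5), (3, 6), (6, 8), (8, 6), (9, 0), (10, 9)}.
Total count |C(F_11)_aff| = 10.


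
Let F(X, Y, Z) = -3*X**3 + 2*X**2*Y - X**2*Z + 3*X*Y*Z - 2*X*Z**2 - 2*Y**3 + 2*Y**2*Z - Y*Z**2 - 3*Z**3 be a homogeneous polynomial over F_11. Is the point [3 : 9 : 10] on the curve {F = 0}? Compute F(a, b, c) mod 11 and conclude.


F(3,9,10) ≡ 5 (mod 11); P is NOT on the curve.

Evaluate F(3, 9, 10) term-by-term (mod 11).
  -3*X**3 ↦ -3·27·1·1 = -81
  2*X**2*Y ↦ 2·9·9·1 = 162
  -X**2*Z ↦ -1·9·1·10 = -90
  3*X*Y*Z ↦ 3·3·9·10 = 810
  -2*X*Z**2 ↦ -2·3·1·100 = -600
  -2*Y**3 ↦ -2·1·729·1 = -1458
  2*Y**2*Z ↦ 2·1·81·10 = 1620
  -Y*Z**2 ↦ -1·1·9·100 = -900
  -3*Z**3 ↦ -3·1·1·1000 = -3000
Sum: F(3, 9, 10) = (-81) + (162) + (-90) + (810) + (-600) + (-1458) + (1620) + (-900) + (-3000) = -3537.
Reducing mod 11: -3537 ≡ 5 (mod 11).
Since F(a, b, c) ≡ 5 ≠ 0 (mod 11), P does NOT lie on the curve.


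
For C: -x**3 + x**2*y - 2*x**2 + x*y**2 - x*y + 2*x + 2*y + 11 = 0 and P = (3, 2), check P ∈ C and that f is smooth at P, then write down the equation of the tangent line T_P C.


Tangent line at P: -23*x + 20*y + 29 = 0.

Step 1: f(3, 2) = 0, so P lies on C.
Step 2: partial derivatives
  f_x(x, y) = -3*x**2 + 2*x*y - 4*x + y**2 - y + 2, f_y(x, y) = x**2 + 2*x*y - x + 2.
  f_x(P) = -23, f_y(P) = 20 (gradient nonzero, so P is smooth).
Step 3: tangent line at P: -23·(x − 3) + 20·(y − 2) = 0.
Expanding: -23*x + 20*y + 29 = 0.


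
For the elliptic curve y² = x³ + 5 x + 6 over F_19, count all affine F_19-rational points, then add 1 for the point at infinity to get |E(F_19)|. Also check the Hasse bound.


Affine points = {(0, 5), (0, 14), (2, 9), (2, 10), (5, 2), (5, 17), (6, 9), (6, 10), (7, 2), (7, 17), (8, 8), (8, 11), (9, 1), (9, 18), (10, 7), (10, 12), (11, 9), (11, 10), (13, 8), (13, 11), (15, 6), (15, 13), (17, 8), (17, 11), (18, 0)}; affine count = 25; |E(F_19)| = 26.

Discriminant check: Δ ∝ 4a³ + 27b² = 4·5³ + 27·6² = 4·125 + 27·36 ≡ 9 (mod 19). Nonzero ⇒ E is nonsingular.
For each x ∈ F_19, compute rhs = x³ + 5·x + 6 mod 19, then count y ∈ F_19 with y² ≡ rhs.
  x = 0: rhs = 6, matching y values: 5, 14 (2 points).
  x = 1: rhs = 12, matching y values: none (0 points).
  x = 2: rhs = 5, matching y values: 9, 10 (2 points).
  x = 3: rhs = 10, matching y values: none (0 points).
  x = 4: rhs = 14, matching y values: none (0 points).
  x = 5: rhs = 4, matching y values: 2, 17 (2 points).
  x = 6: rhs = 5, matching y values: 9, 10 (2 points).
  x = 7: rhs = 4, matching y values: 2, 17 (2 points).
  x = 8: rhs = 7, matching y values: 8, 11 (2 points).
  x = 9: rhs = 1, matching y values: 1, 18 (2 points).
  x = 10: rhs = 11, matching y values: 7, 12 (2 points).
  x = 11: rhs = 5, matching y values: 9, 10 (2 points).
  x = 12: rhs = 8, matching y values: none (0 points).
  x = 13: rhs = 7, matching y values: 8, 11 (2 points).
  x = 14: rhs = 8, matching y values: none (0 points).
  x = 15: rhs = 17, matching y values: 6, 13 (2 points).
  x = 16: rhs = 2, matching y values: none (0 points).
  x = 17: rhs = 7, matching y values: 8, 11 (2 points).
  x = 18: rhs = 0, matching y values: 0 (1 points).
Total affine count: 25.
Full point count |E(F_19)| = 25 + 1 = 26.
Hasse bound: |26 − (19+1)| = |6| = 6 ≤ 2√19 ≈ 8.7178 ✓.


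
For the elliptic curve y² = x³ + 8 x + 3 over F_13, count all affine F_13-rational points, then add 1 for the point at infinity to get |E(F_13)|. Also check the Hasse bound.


Affine points = {(0, 4), (0, 9), (1, 5), (1, 8), (2, 1), (2, 12), (5, 5), (5, 8), (7, 5), (7, 8), (10, 2), (10, 11)}; affine count = 12; |E(F_13)| = 13.

Discriminant check: Δ ∝ 4a³ + 27b² = 4·8³ + 27·3² = 4·512 + 27·9 ≡ 3 (mod 13). Nonzero ⇒ E is nonsingular.
For each x ∈ F_13, compute rhs = x³ + 8·x + 3 mod 13, then count y ∈ F_13 with y² ≡ rhs.
  x = 0: rhs = 3, matching y values: 4, 9 (2 points).
  x = 1: rhs = 12, matching y values: 5, 8 (2 points).
  x = 2: rhs = 1, matching y values: 1, 12 (2 points).
  x = 3: rhs = 2, matching y values: none (0 points).
  x = 4: rhs = 8, matching y values: none (0 points).
  x = 5: rhs = 12, matching y values: 5, 8 (2 points).
  x = 6: rhs = 7, matching y values: none (0 points).
  x = 7: rhs = 12, matching y values: 5, 8 (2 points).
  x = 8: rhs = 7, matching y values: none (0 points).
  x = 9: rhs = 11, matching y values: none (0 points).
  x = 10: rhs = 4, matching y values: 2, 11 (2 points).
  x = 11: rhs = 5, matching y values: none (0 points).
  x = 12: rhs = 7, matching y values: none (0 points).
Total affine count: 12.
Full point count |E(F_13)| = 12 + 1 = 13.
Hasse bound: |13 − (13+1)| = |-1| = 1 ≤ 2√13 ≈ 7.2111 ✓.


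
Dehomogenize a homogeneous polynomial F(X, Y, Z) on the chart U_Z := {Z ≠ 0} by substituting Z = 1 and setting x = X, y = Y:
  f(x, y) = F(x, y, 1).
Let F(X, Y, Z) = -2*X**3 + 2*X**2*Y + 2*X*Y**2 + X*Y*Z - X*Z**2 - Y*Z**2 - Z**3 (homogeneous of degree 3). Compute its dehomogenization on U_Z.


f(x, y) = -2*x**3 + 2*x**2*y + 2*x*y**2 + x*y - x - y - 1

On U_Z we set Z = 1. Each monomial c·X^i·Y^j·Z^k in F becomes c·x^i·y^j·1^k = c·x^i·y^j.
Substituting Z = 1: F(X, Y, 1) = -2*x**3 + 2*x**2*y + 2*x*y**2 + x*y - x - y - 1.
Note: deg(f) ≤ deg(F) = 3; strict inequality happens when F is divisible by Z (lost terms).


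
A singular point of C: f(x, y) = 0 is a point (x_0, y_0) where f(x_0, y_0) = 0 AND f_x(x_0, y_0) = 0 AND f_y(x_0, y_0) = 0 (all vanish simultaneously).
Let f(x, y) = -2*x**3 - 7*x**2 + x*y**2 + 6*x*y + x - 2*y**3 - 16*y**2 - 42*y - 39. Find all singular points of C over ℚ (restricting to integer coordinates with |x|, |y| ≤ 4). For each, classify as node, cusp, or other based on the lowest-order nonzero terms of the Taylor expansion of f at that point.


Singular points: {(-1, -3)}; classification: node.

Compute partial derivatives:
  f_x = -6*x**2 - 14*x + y**2 + 6*y + 1.
  f_y = 2*x*y + 6*x - 6*y**2 - 32*y - 42.
Scan x_0 ∈ {−4, ..., 4}. For each x_0, f_y(x_0, y) is a polynomial in y; find its integer roots y ∈ {−4, ..., 4}, then test f_x and f at those candidates.
  x = -4: f_y(-4, y) = -6*y**2 - 40*y - 66; vanishes at y ∈ {-3}. (-4, -3): f_x = -48 ≠ 0.
  x = -3: f_y(-3, y) = -6*y**2 - 38*y - 60; vanishes at y ∈ {-3}. (-3, -3): f_x = -20 ≠ 0.
  x = -2: f_y(-2, y) = -6*y**2 - 36*y - 54; vanishes at y ∈ {-3}. (-2, -3): f_x = -4 ≠ 0.
  x = -1: f_y(-1, y) = -6*y**2 - 34*y - 48; vanishes at y ∈ {-3}. (-1, -3): f_x = 0, f = 0 — SINGULAR.
  x = 0: f_y(0, y) = -6*y**2 - 32*y - 42; vanishes at y ∈ {-3}. (0, -3): f_x = -8 ≠ 0.
  x = 1: f_y(1, y) = -6*y**2 - 30*y - 36; vanishes at y ∈ {-3, -2}. (1, -3): f_x = -28 ≠ 0; (1, -2): f_x = -27 ≠ 0.
  x = 2: f_y(2, y) = -6*y**2 - 28*y - 30; vanishes at y ∈ {-3}. (2, -3): f_x = -60 ≠ 0.
  x = 3: f_y(3, y) = -6*y**2 - 26*y - 24; vanishes at y ∈ {-3}. (3, -3): f_x = -104 ≠ 0.
  x = 4: f_y(4, y) = -6*y**2 - 24*y - 18; vanishes at y ∈ {-3, -1}. (4, -3): f_x = -160 ≠ 0; (4, -1): f_x = -156 ≠ 0.
Only singular point on the grid: (-1, -3).
Classify: substitute x = -1 + u, y = -3 + v and expand: f = -2*u**3 - u**2 + u*v**2 - 2*v**3 + v**2.
No constant or linear terms (consistent with a singular point). Quadratic part: -u**2 + v**2. Cubic part: -2*u**3 + u*v**2 - 2*v**3.
The quadratic part v**2 - u**2 = (v − u)(v + u) splits into two distinct linear factors, so there are two distinct tangent lines y − -3 = ±(x − -1) — this is a node (ordinary double point).
Classification: node.


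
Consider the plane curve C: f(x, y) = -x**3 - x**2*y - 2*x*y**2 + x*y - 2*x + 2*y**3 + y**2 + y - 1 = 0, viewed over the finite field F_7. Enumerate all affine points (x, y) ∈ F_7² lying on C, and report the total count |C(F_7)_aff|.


Affine F_7-points: {(0, 2), (0, 4), (1, 4), (2, 4), (3, 1), (6, 2), (6, 5)}; count = 7.

For each of the 49 pairs (x, y) ∈ F_7², evaluate f(x, y) mod 7. Record the zeros.
  x = 0: [0↦6, 1↦3, 2↦0, 3↦2, 4↦0, 5↦6, 6↦4]  zeros at y ∈ {2, 4}
  x = 1: [0↦3, 1↦5, 2↦3, 3↦2, 4↦0, 5↦2, 6↦6]  zeros at y ∈ {4}
  x = 2: [0↦1, 1↦6, 2↦3, 3↦4, 4↦0, 5↦3, 6↦4]  zeros at y ∈ {4}
  x = 3: [0↦1, 1↦0, 2↦1, 3↦2, 4↦1, 5↦3, 6↦6]  zeros at y ∈ {1}
  x = 4: [0↦4, 1↦2, 2↦5, 3↦4, 4↦4, 5↦3, 6↦6]  zeros at y ∈ ∅
  x = 5: [0↦4, 1↦6, 2↦2, 3↦4, 4↦3, 5↦4, 6↦5]  zeros at y ∈ ∅
  x = 6: [0↦2, 1↦6, 2↦0, 3↦3, 4↦6, 5↦0, 6↦4]  zeros at y ∈ {2, 5}
Collecting zeros: affine points = {(0, 2), (0, 4), (1, 4), (2, 4), (3, 1), (6, 2), (6, 5)}.
Total count |C(F_7)_aff| = 7.


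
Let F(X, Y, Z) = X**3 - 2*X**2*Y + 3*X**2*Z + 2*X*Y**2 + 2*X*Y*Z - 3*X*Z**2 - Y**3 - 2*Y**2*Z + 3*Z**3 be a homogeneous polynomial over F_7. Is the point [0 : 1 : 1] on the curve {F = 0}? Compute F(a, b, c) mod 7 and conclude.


F(0,1,1) ≡ 0 (mod 7); P is on the curve.

Evaluate F(0, 1, 1) term-by-term (mod 7).
  X**3 ↦ 1·0·1·1 = 0
  -2*X**2*Y ↦ -2·0·1·1 = 0
  3*X**2*Z ↦ 3·0·1·1 = 0
  2*X*Y**2 ↦ 2·0·1·1 = 0
  2*X*Y*Z ↦ 2·0·1·1 = 0
  -3*X*Z**2 ↦ -3·0·1·1 = 0
  -Y**3 ↦ -1·1·1·1 = -1
  -2*Y**2*Z ↦ -2·1·1·1 = -2
  3*Z**3 ↦ 3·1·1·1 = 3
Sum: F(0, 1, 1) = (0) + (0) + (0) + (0) + (0) + (0) + (-1) + (-2) + (3) = 0.
Reducing mod 7: 0 ≡ 0 (mod 7).
Since F(a, b, c) ≡ 0 (mod 7), P lies on the curve.


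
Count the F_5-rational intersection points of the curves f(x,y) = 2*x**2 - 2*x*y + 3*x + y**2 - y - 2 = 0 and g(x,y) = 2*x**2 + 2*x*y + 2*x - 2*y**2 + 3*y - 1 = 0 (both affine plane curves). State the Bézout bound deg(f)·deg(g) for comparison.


Common zeros: ∅; count = 0; Bézout bound = 4.

deg(f) = 2, deg(g) = 2, so Bézout bound = 4.
Scan x ∈ F_5. For each x, list the y ∈ F_5 with f(x, y) ≡ 0 and those with g(x, y) ≡ 0 (mod 5); the common zeros in that column are the intersection.
  x = 0: f ≡ 0 at y ∈ {2, 4}; g ≡ 0 at y ∈ {1, 3}; common: ∅.
  x = 1: f ≡ 0 at y ∈ ∅; g ≡ 0 at y ∈ {2, 3}; common: ∅.
  x = 2: f ≡ 0 at y ∈ ∅; g ≡ 0 at y ∈ ∅; common: ∅.
  x = 3: f ≡ 0 at y ∈ {0, 2}; g ≡ 0 at y ∈ {1}; common: ∅.
  x = 4: f ≡ 0 at y ∈ ∅; g ≡ 0 at y ∈ ∅; common: ∅.
Collecting: common zeros = ∅, so the count is 0.
Comparison with the Bézout bound: 0 ≤ 4 = deg(f)·deg(g), as expected for curves with no common component (the affine F_5-count falls short of the bound because intersections may lie at infinity, over extension fields, or carry multiplicity).


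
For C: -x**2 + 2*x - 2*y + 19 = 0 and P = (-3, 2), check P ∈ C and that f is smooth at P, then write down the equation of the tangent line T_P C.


Tangent line at P: 8*x - 2*y + 28 = 0.

Step 1: f(-3, 2) = 0, so P lies on C.
Step 2: partial derivatives
  f_x(x, y) = 2 - 2*x, f_y(x, y) = -2.
  f_x(P) = 8, f_y(P) = -2 (gradient nonzero, so P is smooth).
Step 3: tangent line at P: 8·(x − -3) + -2·(y − 2) = 0.
Expanding: 8*x - 2*y + 28 = 0.


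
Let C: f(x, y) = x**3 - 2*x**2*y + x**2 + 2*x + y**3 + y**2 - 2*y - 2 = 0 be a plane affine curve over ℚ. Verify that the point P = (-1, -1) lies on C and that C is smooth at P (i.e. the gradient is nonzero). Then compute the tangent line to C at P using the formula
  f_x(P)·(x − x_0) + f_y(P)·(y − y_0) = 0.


Tangent line at P: -x - 3*y - 4 = 0.

Step 1: f(-1, -1) = 0, so P lies on C.
Step 2: partial derivatives
  f_x(x, y) = 3*x**2 - 4*x*y + 2*x + 2, f_y(x, y) = -2*x**2 + 3*y**2 + 2*y - 2.
  f_x(P) = -1, f_y(P) = -3 (gradient nonzero, so P is smooth).
Step 3: tangent line at P: -1·(x − -1) + -3·(y − -1) = 0.
Expanding: -x - 3*y - 4 = 0.


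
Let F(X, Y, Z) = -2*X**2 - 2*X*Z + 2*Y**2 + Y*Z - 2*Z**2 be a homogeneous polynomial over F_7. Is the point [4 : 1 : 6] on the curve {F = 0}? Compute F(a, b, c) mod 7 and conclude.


F(4,1,6) ≡ 3 (mod 7); P is NOT on the curve.

Evaluate F(4, 1, 6) term-by-term (mod 7).
  -2*X**2 ↦ -2·16·1·1 = -32
  -2*X*Z ↦ -2·4·1·6 = -48
  2*Y**2 ↦ 2·1·1·1 = 2
  Y*Z ↦ 1·1·1·6 = 6
  -2*Z**2 ↦ -2·1·1·36 = -72
Sum: F(4, 1, 6) = (-32) + (-48) + (2) + (6) + (-72) = -144.
Reducing mod 7: -144 ≡ 3 (mod 7).
Since F(a, b, c) ≡ 3 ≠ 0 (mod 7), P does NOT lie on the curve.


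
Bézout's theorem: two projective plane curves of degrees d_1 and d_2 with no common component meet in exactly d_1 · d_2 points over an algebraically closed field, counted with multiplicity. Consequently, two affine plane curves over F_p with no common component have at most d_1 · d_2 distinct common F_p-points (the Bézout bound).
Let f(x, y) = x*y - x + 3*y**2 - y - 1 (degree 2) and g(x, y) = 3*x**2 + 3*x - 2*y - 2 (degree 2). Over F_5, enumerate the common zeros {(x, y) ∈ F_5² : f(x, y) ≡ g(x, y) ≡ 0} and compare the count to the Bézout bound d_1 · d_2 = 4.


Common zeros: {(1, 2), (4, 4)}; count = 2; Bézout bound = 4.

deg(f) = 2, deg(g) = 2, so Bézout bound = 4.
Scan x ∈ F_5. For each x, list the y ∈ F_5 with f(x, y) ≡ 0 and those with g(x, y) ≡ 0 (mod 5); the common zeros in that column are the intersection.
  x = 0: f ≡ 0 at y ∈ ∅; g ≡ 0 at y ∈ {4}; common: ∅.
  x = 1: f ≡ 0 at y ∈ {2, 3}; g ≡ 0 at y ∈ {2}; common: {2}.
  x = 2: f ≡ 0 at y ∈ ∅; g ≡ 0 at y ∈ {3}; common: ∅.
  x = 3: f ≡ 0 at y ∈ ∅; g ≡ 0 at y ∈ {2}; common: ∅.
  x = 4: f ≡ 0 at y ∈ {0, 4}; g ≡ 0 at y ∈ {4}; common: {4}.
Collecting: common zeros = {(1, 2), (4, 4)}, so the count is 2.
Comparison with the Bézout bound: 2 ≤ 4 = deg(f)·deg(g), as expected for curves with no common component (the affine F_5-count falls short of the bound because intersections may lie at infinity, over extension fields, or carry multiplicity).


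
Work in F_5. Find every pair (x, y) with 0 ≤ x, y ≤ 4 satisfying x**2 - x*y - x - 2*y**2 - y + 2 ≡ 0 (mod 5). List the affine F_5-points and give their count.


Affine F_5-points: {(1, 2), (2, 2), (2, 4), (3, 4)}; count = 4.

For each of the 25 pairs (x, y) ∈ F_5², evaluate f(x, y) mod 5. Record the zeros.
  x = 0: [0↦2, 1↦4, 2↦2, 3↦1, 4↦1]  zeros at y ∈ ∅
  x = 1: [0↦2, 1↦3, 2↦0, 3↦3, 4↦2]  zeros at y ∈ {2}
  x = 2: [0↦4, 1↦4, 2↦0, 3↦2, 4↦0]  zeros at y ∈ {2, 4}
  x = 3: [0↦3, 1↦2, 2↦2, 3↦3, 4↦0]  zeros at y ∈ {4}
  x = 4: [0↦4, 1↦2, 2↦1, 3↦1, 4↦2]  zeros at y ∈ ∅
Collecting zeros: affine points = {(1, 2), (2, 2), (2, 4), (3, 4)}.
Total count |C(F_5)_aff| = 4.


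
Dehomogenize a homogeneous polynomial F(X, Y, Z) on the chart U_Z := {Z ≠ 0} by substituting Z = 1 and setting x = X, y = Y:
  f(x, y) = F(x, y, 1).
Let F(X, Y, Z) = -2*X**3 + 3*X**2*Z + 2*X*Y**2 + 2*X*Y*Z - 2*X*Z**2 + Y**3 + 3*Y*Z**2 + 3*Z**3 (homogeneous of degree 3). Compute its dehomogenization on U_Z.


f(x, y) = -2*x**3 + 3*x**2 + 2*x*y**2 + 2*x*y - 2*x + y**3 + 3*y + 3

On U_Z we set Z = 1. Each monomial c·X^i·Y^j·Z^k in F becomes c·x^i·y^j·1^k = c·x^i·y^j.
Substituting Z = 1: F(X, Y, 1) = -2*x**3 + 3*x**2 + 2*x*y**2 + 2*x*y - 2*x + y**3 + 3*y + 3.
Note: deg(f) ≤ deg(F) = 3; strict inequality happens when F is divisible by Z (lost terms).


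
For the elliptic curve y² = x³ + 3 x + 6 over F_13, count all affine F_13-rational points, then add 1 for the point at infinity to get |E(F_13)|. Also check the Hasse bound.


Affine points = {(1, 6), (1, 7), (3, 4), (3, 9), (4, 2), (4, 11), (5, 4), (5, 9), (8, 3), (8, 10), (10, 3), (10, 10)}; affine count = 12; |E(F_13)| = 13.

Discriminant check: Δ ∝ 4a³ + 27b² = 4·3³ + 27·6² = 4·27 + 27·36 ≡ 1 (mod 13). Nonzero ⇒ E is nonsingular.
For each x ∈ F_13, compute rhs = x³ + 3·x + 6 mod 13, then count y ∈ F_13 with y² ≡ rhs.
  x = 0: rhs = 6, matching y values: none (0 points).
  x = 1: rhs = 10, matching y values: 6, 7 (2 points).
  x = 2: rhs = 7, matching y values: none (0 points).
  x = 3: rhs = 3, matching y values: 4, 9 (2 points).
  x = 4: rhs = 4, matching y values: 2, 11 (2 points).
  x = 5: rhs = 3, matching y values: 4, 9 (2 points).
  x = 6: rhs = 6, matching y values: none (0 points).
  x = 7: rhs = 6, matching y values: none (0 points).
  x = 8: rhs = 9, matching y values: 3, 10 (2 points).
  x = 9: rhs = 8, matching y values: none (0 points).
  x = 10: rhs = 9, matching y values: 3, 10 (2 points).
  x = 11: rhs = 5, matching y values: none (0 points).
  x = 12: rhs = 2, matching y values: none (0 points).
Total affine count: 12.
Full point count |E(F_13)| = 12 + 1 = 13.
Hasse bound: |13 − (13+1)| = |-1| = 1 ≤ 2√13 ≈ 7.2111 ✓.


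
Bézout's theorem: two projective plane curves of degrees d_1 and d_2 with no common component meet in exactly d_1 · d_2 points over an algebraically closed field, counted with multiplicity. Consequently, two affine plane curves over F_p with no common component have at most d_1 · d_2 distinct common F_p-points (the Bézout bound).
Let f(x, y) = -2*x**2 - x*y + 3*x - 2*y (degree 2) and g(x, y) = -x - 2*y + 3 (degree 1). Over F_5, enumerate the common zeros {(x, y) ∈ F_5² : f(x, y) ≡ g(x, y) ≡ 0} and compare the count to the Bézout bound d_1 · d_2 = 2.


Common zeros: ∅; count = 0; Bézout bound = 2.

deg(f) = 2, deg(g) = 1, so Bézout bound = 2.
Scan x ∈ F_5. For each x, list the y ∈ F_5 with f(x, y) ≡ 0 and those with g(x, y) ≡ 0 (mod 5); the common zeros in that column are the intersection.
  x = 0: f ≡ 0 at y ∈ {0}; g ≡ 0 at y ∈ {4}; common: ∅.
  x = 1: f ≡ 0 at y ∈ {2}; g ≡ 0 at y ∈ {1}; common: ∅.
  x = 2: f ≡ 0 at y ∈ {2}; g ≡ 0 at y ∈ {3}; common: ∅.
  x = 3: f ≡ 0 at y ∈ ∅; g ≡ 0 at y ∈ {0}; common: ∅.
  x = 4: f ≡ 0 at y ∈ {0}; g ≡ 0 at y ∈ {2}; common: ∅.
Collecting: common zeros = ∅, so the count is 0.
Comparison with the Bézout bound: 0 ≤ 2 = deg(f)·deg(g), as expected for curves with no common component (the affine F_5-count falls short of the bound because intersections may lie at infinity, over extension fields, or carry multiplicity).


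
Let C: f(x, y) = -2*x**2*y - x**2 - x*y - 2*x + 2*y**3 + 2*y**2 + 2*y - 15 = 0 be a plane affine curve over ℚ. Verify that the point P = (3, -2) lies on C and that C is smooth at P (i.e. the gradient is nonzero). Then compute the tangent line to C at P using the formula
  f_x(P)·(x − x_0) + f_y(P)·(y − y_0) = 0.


Tangent line at P: 18*x - 3*y - 60 = 0.

Step 1: f(3, -2) = 0, so P lies on C.
Step 2: partial derivatives
  f_x(x, y) = -4*x*y - 2*x - y - 2, f_y(x, y) = -2*x**2 - x + 6*y**2 + 4*y + 2.
  f_x(P) = 18, f_y(P) = -3 (gradient nonzero, so P is smooth).
Step 3: tangent line at P: 18·(x − 3) + -3·(y − -2) = 0.
Expanding: 18*x - 3*y - 60 = 0.


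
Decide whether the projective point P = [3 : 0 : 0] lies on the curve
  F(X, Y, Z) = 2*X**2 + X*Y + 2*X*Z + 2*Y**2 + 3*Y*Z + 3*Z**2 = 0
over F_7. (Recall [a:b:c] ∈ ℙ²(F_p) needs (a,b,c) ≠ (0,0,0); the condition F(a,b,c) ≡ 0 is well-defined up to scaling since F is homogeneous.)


F(3,0,0) ≡ 4 (mod 7); P is NOT on the curve.

Evaluate F(3, 0, 0) term-by-term (mod 7).
  2*X**2 ↦ 2·9·1·1 = 18
  X*Y ↦ 1·3·0·1 = 0
  2*X*Z ↦ 2·3·1·0 = 0
  2*Y**2 ↦ 2·1·0·1 = 0
  3*Y*Z ↦ 3·1·0·0 = 0
  3*Z**2 ↦ 3·1·1·0 = 0
Sum: F(3, 0, 0) = (18) + (0) + (0) + (0) + (0) + (0) = 18.
Reducing mod 7: 18 ≡ 4 (mod 7).
Since F(a, b, c) ≡ 4 ≠ 0 (mod 7), P does NOT lie on the curve.


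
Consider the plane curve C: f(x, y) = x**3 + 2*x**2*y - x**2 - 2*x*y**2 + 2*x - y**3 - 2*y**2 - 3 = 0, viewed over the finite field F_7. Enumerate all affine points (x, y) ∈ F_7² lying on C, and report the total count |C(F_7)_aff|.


Affine F_7-points: {(1, 2), (3, 0), (6, 0), (6, 3), (6, 4)}; count = 5.

For each of the 49 pairs (x, y) ∈ F_7², evaluate f(x, y) mod 7. Record the zeros.
  x = 0: [0↦4, 1↦1, 2↦2, 3↦1, 4↦6, 5↦4, 6↦3]  zeros at y ∈ ∅
  x = 1: [0↦6, 1↦3, 2↦0, 3↦5, 4↦5, 5↦1, 6↦1]  zeros at y ∈ {2}
  x = 2: [0↦5, 1↦6, 2↦3, 3↦4, 4↦3, 5↦1, 6↦6]  zeros at y ∈ ∅
  x = 3: [0↦0, 1↦2, 2↦3, 3↦4, 4↦6, 5↦3, 6↦3]  zeros at y ∈ {0}
  x = 4: [0↦4, 1↦4, 2↦6, 3↦4, 4↦6, 5↦6, 6↦5]  zeros at y ∈ ∅
  x = 5: [0↦2, 1↦4, 2↦4, 3↦3, 4↦2, 5↦2, 6↦4]  zeros at y ∈ ∅
  x = 6: [0↦0, 1↦1, 2↦3, 3↦0, 4↦0, 5↦4, 6↦6]  zeros at y ∈ {0, 3, 4}
Collecting zeros: affine points = {(1, 2), (3, 0), (6, 0), (6, 3), (6, 4)}.
Total count |C(F_7)_aff| = 5.


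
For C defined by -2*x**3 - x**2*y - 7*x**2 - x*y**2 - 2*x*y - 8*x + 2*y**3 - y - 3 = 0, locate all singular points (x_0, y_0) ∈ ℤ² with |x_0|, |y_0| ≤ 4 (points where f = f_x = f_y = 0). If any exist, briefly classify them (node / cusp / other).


Singular points: {(-1, 0)}; classification: node.

Compute partial derivatives:
  f_x = -6*x**2 - 2*x*y - 14*x - y**2 - 2*y - 8.
  f_y = -x**2 - 2*x*y - 2*x + 6*y**2 - 1.
Scan x_0 ∈ {−4, ..., 4}. For each x_0, f_y(x_0, y) is a polynomial in y; find its integer roots y ∈ {−4, ..., 4}, then test f_x and f at those candidates.
  x = -4: f_y(-4, y) = 6*y**2 + 8*y - 9; no integer root y with |y| ≤ 4.
  x = -3: f_y(-3, y) = 6*y**2 + 6*y - 4; no integer root y with |y| ≤ 4.
  x = -2: f_y(-2, y) = 6*y**2 + 4*y - 1; no integer root y with |y| ≤ 4.
  x = -1: f_y(-1, y) = 6*y**2 + 2*y; vanishes at y ∈ {0}. (-1, 0): f_x = 0, f = 0 — SINGULAR.
  x = 0: f_y(0, y) = 6*y**2 - 1; no integer root y with |y| ≤ 4.
  x = 1: f_y(1, y) = 6*y**2 - 2*y - 4; vanishes at y ∈ {1}. (1, 1): f_x = -33 ≠ 0.
  x = 2: f_y(2, y) = 6*y**2 - 4*y - 9; no integer root y with |y| ≤ 4.
  x = 3: f_y(3, y) = 6*y**2 - 6*y - 16; no integer root y with |y| ≤ 4.
  x = 4: f_y(4, y) = 6*y**2 - 8*y - 25; no integer root y with |y| ≤ 4.
Only singular point on the grid: (-1, 0).
Classify: substitute x = -1 + u, y = 0 + v and expand: f = -2*u**3 - u**2*v - u**2 - u*v**2 + 2*v**3 + v**2.
No constant or linear terms (consistent with a singular point). Quadratic part: -u**2 + v**2. Cubic part: -2*u**3 - u**2*v - u*v**2 + 2*v**3.
The quadratic part v**2 - u**2 = (v − u)(v + u) splits into two distinct linear factors, so there are two distinct tangent lines y − 0 = ±(x − -1) — this is a node (ordinary double point).
Classification: node.


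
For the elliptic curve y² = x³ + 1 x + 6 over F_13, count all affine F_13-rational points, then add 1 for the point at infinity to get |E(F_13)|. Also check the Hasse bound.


Affine points = {(2, 4), (2, 9), (3, 6), (3, 7), (4, 3), (4, 10), (9, 4), (9, 9), (11, 3), (11, 10), (12, 2), (12, 11)}; affine count = 12; |E(F_13)| = 13.

Discriminant check: Δ ∝ 4a³ + 27b² = 4·1³ + 27·6² = 4·1 + 27·36 ≡ 1 (mod 13). Nonzero ⇒ E is nonsingular.
For each x ∈ F_13, compute rhs = x³ + 1·x + 6 mod 13, then count y ∈ F_13 with y² ≡ rhs.
  x = 0: rhs = 6, matching y values: none (0 points).
  x = 1: rhs = 8, matching y values: none (0 points).
  x = 2: rhs = 3, matching y values: 4, 9 (2 points).
  x = 3: rhs = 10, matching y values: 6, 7 (2 points).
  x = 4: rhs = 9, matching y values: 3, 10 (2 points).
  x = 5: rhs = 6, matching y values: none (0 points).
  x = 6: rhs = 7, matching y values: none (0 points).
  x = 7: rhs = 5, matching y values: none (0 points).
  x = 8: rhs = 6, matching y values: none (0 points).
  x = 9: rhs = 3, matching y values: 4, 9 (2 points).
  x = 10: rhs = 2, matching y values: none (0 points).
  x = 11: rhs = 9, matching y values: 3, 10 (2 points).
  x = 12: rhs = 4, matching y values: 2, 11 (2 points).
Total affine count: 12.
Full point count |E(F_13)| = 12 + 1 = 13.
Hasse bound: |13 − (13+1)| = |-1| = 1 ≤ 2√13 ≈ 7.2111 ✓.


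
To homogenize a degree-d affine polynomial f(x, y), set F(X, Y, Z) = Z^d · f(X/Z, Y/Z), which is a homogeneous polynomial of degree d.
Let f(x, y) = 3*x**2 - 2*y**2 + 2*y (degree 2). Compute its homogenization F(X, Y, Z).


F(X, Y, Z) = 3*X**2 - 2*Y**2 + 2*Y*Z

deg(f) = 2.
Substitute x = X/Z, y = Y/Z into f, then multiply by Z^2.
  monomial 3·x^2·y^0 ↦ 3·X^2·Y^0·Z^0.
  monomial -2·x^0·y^2 ↦ -2·X^0·Y^2·Z^0.
  monomial 2·x^0·y^1 ↦ 2·X^0·Y^1·Z^1.
Collecting: F(X, Y, Z) = 3*X**2 - 2*Y**2 + 2*Y*Z.


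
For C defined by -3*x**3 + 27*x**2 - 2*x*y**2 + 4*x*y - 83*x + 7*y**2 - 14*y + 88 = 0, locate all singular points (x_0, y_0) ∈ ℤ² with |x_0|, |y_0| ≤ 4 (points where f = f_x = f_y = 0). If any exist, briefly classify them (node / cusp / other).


Singular points: {(3, 1)}; classification: cusp.

Compute partial derivatives:
  f_x = -9*x**2 + 54*x - 2*y**2 + 4*y - 83.
  f_y = -4*x*y + 4*x + 14*y - 14.
Scan x_0 ∈ {−4, ..., 4}. For each x_0, f_y(x_0, y) is a polynomial in y; find its integer roots y ∈ {−4, ..., 4}, then test f_x and f at those candidates.
  x = -4: f_y(-4, y) = 30*y - 30; vanishes at y ∈ {1}. (-4, 1): f_x = -441 ≠ 0.
  x = -3: f_y(-3, y) = 26*y - 26; vanishes at y ∈ {1}. (-3, 1): f_x = -324 ≠ 0.
  x = -2: f_y(-2, y) = 22*y - 22; vanishes at y ∈ {1}. (-2, 1): f_x = -225 ≠ 0.
  x = -1: f_y(-1, y) = 18*y - 18; vanishes at y ∈ {1}. (-1, 1): f_x = -144 ≠ 0.
  x = 0: f_y(0, y) = 14*y - 14; vanishes at y ∈ {1}. (0, 1): f_x = -81 ≠ 0.
  x = 1: f_y(1, y) = 10*y - 10; vanishes at y ∈ {1}. (1, 1): f_x = -36 ≠ 0.
  x = 2: f_y(2, y) = 6*y - 6; vanishes at y ∈ {1}. (2, 1): f_x = -9 ≠ 0.
  x = 3: f_y(3, y) = 2*y - 2; vanishes at y ∈ {1}. (3, 1): f_x = 0, f = 0 — SINGULAR.
  x = 4: f_y(4, y) = 2 - 2*y; vanishes at y ∈ {1}. (4, 1): f_x = -9 ≠ 0.
Only singular point on the grid: (3, 1).
Classify: substitute x = 3 + u, y = 1 + v and expand: f = -3*u**3 - 2*u*v**2 + v**2.
No constant or linear terms (consistent with a singular point). Quadratic part: v**2. Cubic part: -3*u**3 - 2*u*v**2.
The quadratic part v**2 is a perfect square, so there is a single (double) tangent line v = 0, i.e. y = 1. Restricting the cubic part to that line (v = 0) leaves -3*u**3 ≠ 0, so f is not divisible by v and the branch is v² ≈ 3*u**3 to lowest order — this is a cusp.
Classification: cusp.


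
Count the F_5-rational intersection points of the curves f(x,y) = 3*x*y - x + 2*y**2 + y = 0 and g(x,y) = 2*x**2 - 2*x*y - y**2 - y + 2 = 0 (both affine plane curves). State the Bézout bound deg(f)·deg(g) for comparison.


Common zeros: {(1, 1), (3, 3)}; count = 2; Bézout bound = 4.

deg(f) = 2, deg(g) = 2, so Bézout bound = 4.
Scan x ∈ F_5. For each x, list the y ∈ F_5 with f(x, y) ≡ 0 and those with g(x, y) ≡ 0 (mod 5); the common zeros in that column are the intersection.
  x = 0: f ≡ 0 at y ∈ {0, 2}; g ≡ 0 at y ∈ {1, 3}; common: ∅.
  x = 1: f ≡ 0 at y ∈ {1, 2}; g ≡ 0 at y ∈ {1}; common: {1}.
  x = 2: f ≡ 0 at y ∈ {2}; g ≡ 0 at y ∈ {0}; common: ∅.
  x = 3: f ≡ 0 at y ∈ {2, 3}; g ≡ 0 at y ∈ {0, 3}; common: {3}.
  x = 4: f ≡ 0 at y ∈ {2, 4}; g ≡ 0 at y ∈ ∅; common: ∅.
Collecting: common zeros = {(1, 1), (3, 3)}, so the count is 2.
Comparison with the Bézout bound: 2 ≤ 4 = deg(f)·deg(g), as expected for curves with no common component (the affine F_5-count falls short of the bound because intersections may lie at infinity, over extension fields, or carry multiplicity).


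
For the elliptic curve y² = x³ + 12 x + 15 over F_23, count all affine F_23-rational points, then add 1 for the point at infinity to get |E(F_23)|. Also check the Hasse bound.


Affine points = {(2, 1), (2, 22), (3, 3), (3, 20), (4, 9), (4, 14), (5, 4), (5, 19), (6, 2), (6, 21), (8, 5), (8, 18), (9, 1), (9, 22), (10, 10), (10, 13), (11, 11), (11, 12), (12, 1), (12, 22), (14, 11), (14, 12), (16, 5), (16, 18), (17, 7), (17, 16), (19, 8), (19, 15), (21, 11), (21, 12), (22, 5), (22, 18)}; affine count = 32; |E(F_23)| = 33.

Discriminant check: Δ ∝ 4a³ + 27b² = 4·12³ + 27·15² = 4·1728 + 27·225 ≡ 15 (mod 23). Nonzero ⇒ E is nonsingular.
For each x ∈ F_23, compute rhs = x³ + 12·x + 15 mod 23, then count y ∈ F_23 with y² ≡ rhs.
  x = 0: rhs = 15, matching y values: none (0 points).
  x = 1: rhs = 5, matching y values: none (0 points).
  x = 2: rhs = 1, matching y values: 1, 22 (2 points).
  x = 3: rhs = 9, matching y values: 3, 20 (2 points).
  x = 4: rhs = 12, matching y values: 9, 14 (2 points).
  x = 5: rhs = 16, matching y values: 4, 19 (2 points).
  x = 6: rhs = 4, matching y values: 2, 21 (2 points).
  x = 7: rhs = 5, matching y values: none (0 points).
  x = 8: rhs = 2, matching y values: 5, 18 (2 points).
  x = 9: rhs = 1, matching y values: 1, 22 (2 points).
  x = 10: rhs = 8, matching y values: 10, 13 (2 points).
  x = 11: rhs = 6, matching y values: 11, 12 (2 points).
  x = 12: rhs = 1, matching y values: 1, 22 (2 points).
  x = 13: rhs = 22, matching y values: none (0 points).
  x = 14: rhs = 6, matching y values: 11, 12 (2 points).
  x = 15: rhs = 5, matching y values: none (0 points).
  x = 16: rhs = 2, matching y values: 5, 18 (2 points).
  x = 17: rhs = 3, matching y values: 7, 16 (2 points).
  x = 18: rhs = 14, matching y values: none (0 points).
  x = 19: rhs = 18, matching y values: 8, 15 (2 points).
  x = 20: rhs = 21, matching y values: none (0 points).
  x = 21: rhs = 6, matching y values: 11, 12 (2 points).
  x = 22: rhs = 2, matching y values: 5, 18 (2 points).
Total affine count: 32.
Full point count |E(F_23)| = 32 + 1 = 33.
Hasse bound: |33 − (23+1)| = |9| = 9 ≤ 2√23 ≈ 9.5917 ✓.


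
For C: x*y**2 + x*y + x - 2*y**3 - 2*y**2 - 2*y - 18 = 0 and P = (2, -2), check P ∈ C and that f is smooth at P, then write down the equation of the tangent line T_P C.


Tangent line at P: 3*x - 24*y - 54 = 0.

Step 1: f(2, -2) = 0, so P lies on C.
Step 2: partial derivatives
  f_x(x, y) = y**2 + y + 1, f_y(x, y) = 2*x*y + x - 6*y**2 - 4*y - 2.
  f_x(P) = 3, f_y(P) = -24 (gradient nonzero, so P is smooth).
Step 3: tangent line at P: 3·(x − 2) + -24·(y − -2) = 0.
Expanding: 3*x - 24*y - 54 = 0.


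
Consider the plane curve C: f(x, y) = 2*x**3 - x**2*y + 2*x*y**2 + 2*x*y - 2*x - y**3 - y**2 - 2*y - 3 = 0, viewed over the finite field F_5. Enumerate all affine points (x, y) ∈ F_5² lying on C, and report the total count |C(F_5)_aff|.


Affine F_5-points: {(0, 3), (1, 4), (2, 4), (3, 0), (4, 4)}; count = 5.

For each of the 25 pairs (x, y) ∈ F_5², evaluate f(x, y) mod 5. Record the zeros.
  x = 0: [0↦2, 1↦3, 2↦1, 3↦0, 4↦4]  zeros at y ∈ {3}
  x = 1: [0↦2, 1↦1, 2↦1, 3↦1, 4↦0]  zeros at y ∈ {4}
  x = 2: [0↦4, 1↦4, 2↦4, 3↦3, 4↦0]  zeros at y ∈ {4}
  x = 3: [0↦0, 1↦4, 2↦2, 3↦3, 4↦1]  zeros at y ∈ {0}
  x = 4: [0↦2, 1↦3, 2↦2, 3↦3, 4↦0]  zeros at y ∈ {4}
Collecting zeros: affine points = {(0, 3), (1, 4), (2, 4), (3, 0), (4, 4)}.
Total count |C(F_5)_aff| = 5.


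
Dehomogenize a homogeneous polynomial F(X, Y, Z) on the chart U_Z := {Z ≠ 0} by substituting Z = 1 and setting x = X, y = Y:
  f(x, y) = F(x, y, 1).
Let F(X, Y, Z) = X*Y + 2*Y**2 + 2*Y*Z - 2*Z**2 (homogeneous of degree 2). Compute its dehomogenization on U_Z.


f(x, y) = x*y + 2*y**2 + 2*y - 2

On U_Z we set Z = 1. Each monomial c·X^i·Y^j·Z^k in F becomes c·x^i·y^j·1^k = c·x^i·y^j.
Substituting Z = 1: F(X, Y, 1) = x*y + 2*y**2 + 2*y - 2.
Note: deg(f) ≤ deg(F) = 2; strict inequality happens when F is divisible by Z (lost terms).


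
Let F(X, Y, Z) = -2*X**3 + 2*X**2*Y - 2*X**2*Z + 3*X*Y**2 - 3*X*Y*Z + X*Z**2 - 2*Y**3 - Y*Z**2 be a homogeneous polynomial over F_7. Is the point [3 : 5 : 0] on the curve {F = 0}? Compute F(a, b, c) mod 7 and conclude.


F(3,5,0) ≡ 4 (mod 7); P is NOT on the curve.

Evaluate F(3, 5, 0) term-by-term (mod 7).
  -2*X**3 ↦ -2·27·1·1 = -54
  2*X**2*Y ↦ 2·9·5·1 = 90
  -2*X**2*Z ↦ -2·9·1·0 = 0
  3*X*Y**2 ↦ 3·3·25·1 = 225
  -3*X*Y*Z ↦ -3·3·5·0 = 0
  X*Z**2 ↦ 1·3·1·0 = 0
  -2*Y**3 ↦ -2·1·125·1 = -250
  -Y*Z**2 ↦ -1·1·5·0 = 0
Sum: F(3, 5, 0) = (-54) + (90) + (0) + (225) + (0) + (0) + (-250) + (0) = 11.
Reducing mod 7: 11 ≡ 4 (mod 7).
Since F(a, b, c) ≡ 4 ≠ 0 (mod 7), P does NOT lie on the curve.


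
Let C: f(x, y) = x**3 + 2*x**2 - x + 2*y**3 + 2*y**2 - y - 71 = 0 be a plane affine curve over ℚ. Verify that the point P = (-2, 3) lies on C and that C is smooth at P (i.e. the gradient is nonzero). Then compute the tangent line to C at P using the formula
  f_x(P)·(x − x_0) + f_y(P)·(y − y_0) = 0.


Tangent line at P: 3*x + 65*y - 189 = 0.

Step 1: f(-2, 3) = 0, so P lies on C.
Step 2: partial derivatives
  f_x(x, y) = 3*x**2 + 4*x - 1, f_y(x, y) = 6*y**2 + 4*y - 1.
  f_x(P) = 3, f_y(P) = 65 (gradient nonzero, so P is smooth).
Step 3: tangent line at P: 3·(x − -2) + 65·(y − 3) = 0.
Expanding: 3*x + 65*y - 189 = 0.


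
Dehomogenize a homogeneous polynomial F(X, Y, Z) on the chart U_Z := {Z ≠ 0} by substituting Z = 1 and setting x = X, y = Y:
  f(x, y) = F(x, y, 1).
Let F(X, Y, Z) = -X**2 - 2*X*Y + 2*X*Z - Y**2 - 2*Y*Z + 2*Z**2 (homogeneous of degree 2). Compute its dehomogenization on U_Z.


f(x, y) = -x**2 - 2*x*y + 2*x - y**2 - 2*y + 2

On U_Z we set Z = 1. Each monomial c·X^i·Y^j·Z^k in F becomes c·x^i·y^j·1^k = c·x^i·y^j.
Substituting Z = 1: F(X, Y, 1) = -x**2 - 2*x*y + 2*x - y**2 - 2*y + 2.
Note: deg(f) ≤ deg(F) = 2; strict inequality happens when F is divisible by Z (lost terms).


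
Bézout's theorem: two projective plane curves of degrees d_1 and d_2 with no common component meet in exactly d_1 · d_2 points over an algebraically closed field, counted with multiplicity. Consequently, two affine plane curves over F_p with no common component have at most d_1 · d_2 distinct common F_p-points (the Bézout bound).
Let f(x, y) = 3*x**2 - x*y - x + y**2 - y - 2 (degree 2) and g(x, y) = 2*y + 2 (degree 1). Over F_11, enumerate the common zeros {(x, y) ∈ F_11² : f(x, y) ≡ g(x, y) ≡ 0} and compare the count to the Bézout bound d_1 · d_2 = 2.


Common zeros: {(0, 10)}; count = 1; Bézout bound = 2.

deg(f) = 2, deg(g) = 1, so Bézout bound = 2.
Scan x ∈ F_11. For each x, list the y ∈ F_11 with f(x, y) ≡ 0 and those with g(x, y) ≡ 0 (mod 11); the common zeros in that column are the intersection.
  x = 0: f ≡ 0 at y ∈ {2, 10}; g ≡ 0 at y ∈ {10}; common: {10}.
  x = 1: f ≡ 0 at y ∈ {0, 2}; g ≡ 0 at y ∈ {10}; common: ∅.
  x = 2: f ≡ 0 at y ∈ ∅; g ≡ 0 at y ∈ {10}; common: ∅.
  x = 3: f ≡ 0 at y ∈ {0, 4}; g ≡ 0 at y ∈ {10}; common: ∅.
  x = 4: f ≡ 0 at y ∈ {8}; g ≡ 0 at y ∈ {10}; common: ∅.
  x = 5: f ≡ 0 at y ∈ ∅; g ≡ 0 at y ∈ {10}; common: ∅.
  x = 6: f ≡ 0 at y ∈ {3, 4}; g ≡ 0 at y ∈ {10}; common: ∅.
  x = 7: f ≡ 0 at y ∈ ∅; g ≡ 0 at y ∈ {10}; common: ∅.
  x = 8: f ≡ 0 at y ∈ ∅; g ≡ 0 at y ∈ {10}; common: ∅.
  x = 9: f ≡ 0 at y ∈ ∅; g ≡ 0 at y ∈ {10}; common: ∅.
  x = 10: f ≡ 0 at y ∈ {3, 8}; g ≡ 0 at y ∈ {10}; common: ∅.
Collecting: common zeros = {(0, 10)}, so the count is 1.
Comparison with the Bézout bound: 1 ≤ 2 = deg(f)·deg(g), as expected for curves with no common component (the affine F_11-count falls short of the bound because intersections may lie at infinity, over extension fields, or carry multiplicity).


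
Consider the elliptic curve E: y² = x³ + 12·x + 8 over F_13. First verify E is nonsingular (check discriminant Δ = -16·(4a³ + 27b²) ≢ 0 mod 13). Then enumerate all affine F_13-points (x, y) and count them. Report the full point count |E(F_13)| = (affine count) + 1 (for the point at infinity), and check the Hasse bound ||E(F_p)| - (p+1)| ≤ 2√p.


Affine points = {(2, 1), (2, 12), (4, 4), (4, 9), (6, 6), (6, 7), (9, 0), (10, 6), (10, 7)}; affine count = 9; |E(F_13)| = 10.

Discriminant check: Δ ∝ 4a³ + 27b² = 4·12³ + 27·8² = 4·1728 + 27·64 ≡ 8 (mod 13). Nonzero ⇒ E is nonsingular.
For each x ∈ F_13, compute rhs = x³ + 12·x + 8 mod 13, then count y ∈ F_13 with y² ≡ rhs.
  x = 0: rhs = 8, matching y values: none (0 points).
  x = 1: rhs = 8, matching y values: none (0 points).
  x = 2: rhs = 1, matching y values: 1, 12 (2 points).
  x = 3: rhs = 6, matching y values: none (0 points).
  x = 4: rhs = 3, matching y values: 4, 9 (2 points).
  x = 5: rhs = 11, matching y values: none (0 points).
  x = 6: rhs = 10, matching y values: 6, 7 (2 points).
  x = 7: rhs = 6, matching y values: none (0 points).
  x = 8: rhs = 5, matching y values: none (0 points).
  x = 9: rhs = 0, matching y values: 0 (1 points).
  x = 10: rhs = 10, matching y values: 6, 7 (2 points).
  x = 11: rhs = 2, matching y values: none (0 points).
  x = 12: rhs = 8, matching y values: none (0 points).
Total affine count: 9.
Full point count |E(F_13)| = 9 + 1 = 10.
Hasse bound: |10 − (13+1)| = |-4| = 4 ≤ 2√13 ≈ 7.2111 ✓.


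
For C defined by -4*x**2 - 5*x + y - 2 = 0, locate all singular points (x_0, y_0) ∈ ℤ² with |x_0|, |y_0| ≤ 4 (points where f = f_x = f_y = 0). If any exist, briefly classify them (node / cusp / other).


No singular points in the scanned grid; C is smooth there.

Compute partial derivatives:
  f_x = -8*x - 5.
  f_y = 1.
f_y = 1 is a nonzero constant, so f_y never vanishes: no point (x, y) can satisfy f = f_x = f_y = 0. In particular no (x, y) ∈ {−4, ..., 4}² is singular; the curve is smooth.


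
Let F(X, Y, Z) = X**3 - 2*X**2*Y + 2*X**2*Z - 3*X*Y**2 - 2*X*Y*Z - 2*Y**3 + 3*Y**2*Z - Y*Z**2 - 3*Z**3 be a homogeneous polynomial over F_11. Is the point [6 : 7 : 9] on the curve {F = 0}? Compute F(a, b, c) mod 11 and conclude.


F(6,7,9) ≡ 4 (mod 11); P is NOT on the curve.

Evaluate F(6, 7, 9) term-by-term (mod 11).
  X**3 ↦ 1·216·1·1 = 216
  -2*X**2*Y ↦ -2·36·7·1 = -504
  2*X**2*Z ↦ 2·36·1·9 = 648
  -3*X*Y**2 ↦ -3·6·49·1 = -882
  -2*X*Y*Z ↦ -2·6·7·9 = -756
  -2*Y**3 ↦ -2·1·343·1 = -686
  3*Y**2*Z ↦ 3·1·49·9 = 1323
  -Y*Z**2 ↦ -1·1·7·81 = -567
  -3*Z**3 ↦ -3·1·1·729 = -2187
Sum: F(6, 7, 9) = (216) + (-504) + (648) + (-882) + (-756) + (-686) + (1323) + (-567) + (-2187) = -3395.
Reducing mod 11: -3395 ≡ 4 (mod 11).
Since F(a, b, c) ≡ 4 ≠ 0 (mod 11), P does NOT lie on the curve.
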